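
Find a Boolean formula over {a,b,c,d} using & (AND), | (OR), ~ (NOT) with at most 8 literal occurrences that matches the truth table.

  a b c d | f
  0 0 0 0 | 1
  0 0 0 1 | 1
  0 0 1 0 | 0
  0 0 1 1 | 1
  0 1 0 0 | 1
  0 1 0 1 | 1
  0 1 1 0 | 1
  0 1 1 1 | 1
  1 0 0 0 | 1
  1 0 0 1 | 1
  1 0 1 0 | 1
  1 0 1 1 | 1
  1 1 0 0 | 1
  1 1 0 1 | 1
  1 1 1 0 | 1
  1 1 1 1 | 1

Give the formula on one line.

((~c | d) | ((c & b) | ((b & d) | a)))

  ~c = 1100110011001100
  (~c | d) = 1101110111011101
  (c & b) = 0000001100000011
  (b & d) = 0000010100000101
  ((b & d) | a) = 0000010111111111
  ((c & b) | ((b & d) | a)) = 0000011111111111
  ((~c | d) | ((c & b) | ((b & d) | a))) = 1101111111111111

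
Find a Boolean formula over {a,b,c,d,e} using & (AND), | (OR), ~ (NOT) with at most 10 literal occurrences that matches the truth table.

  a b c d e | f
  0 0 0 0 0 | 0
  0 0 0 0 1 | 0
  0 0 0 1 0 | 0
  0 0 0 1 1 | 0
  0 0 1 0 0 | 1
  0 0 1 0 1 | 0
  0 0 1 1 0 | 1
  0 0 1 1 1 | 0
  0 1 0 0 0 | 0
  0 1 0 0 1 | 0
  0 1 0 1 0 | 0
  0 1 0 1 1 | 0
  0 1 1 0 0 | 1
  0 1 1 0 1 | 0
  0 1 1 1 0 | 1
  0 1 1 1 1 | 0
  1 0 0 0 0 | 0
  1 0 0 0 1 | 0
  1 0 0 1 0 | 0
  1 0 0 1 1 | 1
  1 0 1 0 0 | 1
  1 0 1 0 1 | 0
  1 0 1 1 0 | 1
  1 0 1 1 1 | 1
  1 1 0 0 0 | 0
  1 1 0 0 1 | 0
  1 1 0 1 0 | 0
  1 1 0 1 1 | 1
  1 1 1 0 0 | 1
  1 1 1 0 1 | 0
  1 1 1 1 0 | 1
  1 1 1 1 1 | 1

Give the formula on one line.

((~e & c) | ((e & d) & (~d | (a & d))))

  ~e = 10101010101010101010101010101010
  (~e & c) = 00001010000010100000101000001010
  (e & d) = 00010001000100010001000100010001
  ~d = 11001100110011001100110011001100
  (a & d) = 00000000000000000011001100110011
  (~d | (a & d)) = 11001100110011001111111111111111
  ((e & d) & (~d | (a & d))) = 00000000000000000001000100010001
  ((~e & c) | ((e & d) & (~d | (a & d)))) = 00001010000010100001101100011011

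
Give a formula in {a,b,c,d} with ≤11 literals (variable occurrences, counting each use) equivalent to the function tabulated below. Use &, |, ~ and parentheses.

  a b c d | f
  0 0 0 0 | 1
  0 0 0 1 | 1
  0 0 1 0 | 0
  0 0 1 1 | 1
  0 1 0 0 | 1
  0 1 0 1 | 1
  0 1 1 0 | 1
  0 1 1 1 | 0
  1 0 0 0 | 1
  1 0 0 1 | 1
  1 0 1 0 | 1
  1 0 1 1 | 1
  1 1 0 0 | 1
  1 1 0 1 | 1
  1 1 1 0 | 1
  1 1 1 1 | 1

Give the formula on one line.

  ~b = 1111000011110000
  ~d = 1010101010101010
  ~c = 1100110011001100
  (~d & ~c) = 1000100010001000
  (~b & (~d & ~c)) = 1000000010000000
  ((~b & (~d & ~c)) | a) = 1000000011111111
  (~d & b) = 0000101000001010
  (((~b & (~d & ~c)) | a) | (~d & b)) = 1000101011111111
  (~c | ~b) = 1111110011111100
  (d & (~c | ~b)) = 0101010001010100
  ((((~b & (~d & ~c)) | a) | (~d & b)) | (d & (~c | ~b))) = 1101111011111111

((((~b & (~d & ~c)) | a) | (~d & b)) | (d & (~c | ~b)))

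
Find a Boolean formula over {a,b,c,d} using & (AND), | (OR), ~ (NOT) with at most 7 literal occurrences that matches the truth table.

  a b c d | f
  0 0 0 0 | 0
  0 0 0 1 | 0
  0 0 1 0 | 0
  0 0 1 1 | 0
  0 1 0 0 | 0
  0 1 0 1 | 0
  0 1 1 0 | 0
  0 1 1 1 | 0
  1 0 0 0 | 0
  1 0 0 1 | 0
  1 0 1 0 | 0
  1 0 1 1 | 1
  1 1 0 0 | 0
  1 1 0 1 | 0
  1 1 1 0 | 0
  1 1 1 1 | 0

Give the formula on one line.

  ~b = 1111000011110000
  (a & ~b) = 0000000011110000
  ((a & ~b) & c) = 0000000000110000
  (((a & ~b) & c) & d) = 0000000000010000

(((a & ~b) & c) & d)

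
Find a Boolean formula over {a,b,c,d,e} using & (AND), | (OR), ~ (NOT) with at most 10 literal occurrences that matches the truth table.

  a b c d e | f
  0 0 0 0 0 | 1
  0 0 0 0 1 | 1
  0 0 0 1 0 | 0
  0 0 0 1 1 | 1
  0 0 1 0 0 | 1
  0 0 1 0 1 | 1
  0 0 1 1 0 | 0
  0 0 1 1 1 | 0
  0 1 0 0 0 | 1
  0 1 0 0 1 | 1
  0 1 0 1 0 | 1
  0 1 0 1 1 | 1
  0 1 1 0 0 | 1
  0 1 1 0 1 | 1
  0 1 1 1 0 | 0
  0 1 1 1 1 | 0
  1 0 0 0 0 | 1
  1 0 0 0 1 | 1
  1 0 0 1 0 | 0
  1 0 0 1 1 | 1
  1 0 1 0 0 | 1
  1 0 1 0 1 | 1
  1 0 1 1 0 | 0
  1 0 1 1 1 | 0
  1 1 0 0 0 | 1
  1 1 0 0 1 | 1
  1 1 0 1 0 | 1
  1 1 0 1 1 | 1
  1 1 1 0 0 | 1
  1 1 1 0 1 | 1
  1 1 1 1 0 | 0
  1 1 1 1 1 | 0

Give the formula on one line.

(~d | (((~b | ~c) & (b & ~e)) | (((d & e) | ~d) & ~c)))

  ~d = 11001100110011001100110011001100
  ~b = 11111111000000001111111100000000
  ~c = 11110000111100001111000011110000
  (~b | ~c) = 11111111111100001111111111110000
  ~e = 10101010101010101010101010101010
  (b & ~e) = 00000000101010100000000010101010
  ((~b | ~c) & (b & ~e)) = 00000000101000000000000010100000
  (d & e) = 00010001000100010001000100010001
  ((d & e) | ~d) = 11011101110111011101110111011101
  (((d & e) | ~d) & ~c) = 11010000110100001101000011010000
  (((~b | ~c) & (b & ~e)) | (((d & e) | ~d) & ~c)) = 11010000111100001101000011110000
  (~d | (((~b | ~c) & (b & ~e)) | (((d & e) | ~d) & ~c))) = 11011100111111001101110011111100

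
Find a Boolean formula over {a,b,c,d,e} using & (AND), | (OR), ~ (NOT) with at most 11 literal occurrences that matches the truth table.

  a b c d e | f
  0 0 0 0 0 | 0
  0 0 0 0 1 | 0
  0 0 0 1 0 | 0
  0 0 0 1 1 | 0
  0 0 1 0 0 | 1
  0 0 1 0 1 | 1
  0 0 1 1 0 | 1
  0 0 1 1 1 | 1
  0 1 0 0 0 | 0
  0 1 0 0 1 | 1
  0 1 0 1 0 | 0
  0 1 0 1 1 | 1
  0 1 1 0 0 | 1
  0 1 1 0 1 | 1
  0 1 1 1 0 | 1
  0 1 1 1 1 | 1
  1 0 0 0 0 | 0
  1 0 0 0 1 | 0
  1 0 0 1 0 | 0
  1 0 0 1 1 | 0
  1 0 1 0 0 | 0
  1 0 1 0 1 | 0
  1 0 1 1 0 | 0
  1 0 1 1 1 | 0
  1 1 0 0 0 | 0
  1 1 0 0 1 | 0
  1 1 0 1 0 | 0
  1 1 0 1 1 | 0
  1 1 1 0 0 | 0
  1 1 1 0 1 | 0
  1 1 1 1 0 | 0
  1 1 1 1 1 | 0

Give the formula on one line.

  (a | c) = 00001111000011111111111111111111
  ((a | c) | e) = 01011111010111111111111111111111
  (c | b) = 00001111111111110000111111111111
  ~d = 11001100110011001100110011001100
  (~d & a) = 00000000000000001100110011001100
  ((c | b) | (~d & a)) = 00001111111111111100111111111111
  (((a | c) | e) & ((c | b) | (~d & a))) = 00001111010111111100111111111111
  ~a = 11111111111111110000000000000000
  ((((a | c) | e) & ((c | b) | (~d & a))) & ~a) = 00001111010111110000000000000000

((((a | c) | e) & ((c | b) | (~d & a))) & ~a)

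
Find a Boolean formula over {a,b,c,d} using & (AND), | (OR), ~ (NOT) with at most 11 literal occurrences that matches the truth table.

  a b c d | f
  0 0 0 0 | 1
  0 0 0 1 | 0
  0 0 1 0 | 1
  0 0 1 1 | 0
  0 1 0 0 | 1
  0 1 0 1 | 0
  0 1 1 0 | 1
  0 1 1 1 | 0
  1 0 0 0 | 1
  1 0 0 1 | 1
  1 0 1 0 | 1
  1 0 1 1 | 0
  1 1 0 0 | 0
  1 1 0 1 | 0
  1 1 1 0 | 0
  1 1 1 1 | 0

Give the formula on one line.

  ~b = 1111000011110000
  (a & d) = 0000000001010101
  ~c = 1100110011001100
  ((a & d) & ~c) = 0000000001000100
  (~b & ((a & d) & ~c)) = 0000000001000000
  ~a = 1111111100000000
  (~a & d) = 0101010100000000
  ((~a & d) | ~b) = 1111010111110000
  (((~a & d) | ~b) | ~a) = 1111111111110000
  ~d = 1010101010101010
  ((((~a & d) | ~b) | ~a) & ~d) = 1010101010100000
  ((~b & ((a & d) & ~c)) | ((((~a & d) | ~b) | ~a) & ~d)) = 1010101011100000

((~b & ((a & d) & ~c)) | ((((~a & d) | ~b) | ~a) & ~d))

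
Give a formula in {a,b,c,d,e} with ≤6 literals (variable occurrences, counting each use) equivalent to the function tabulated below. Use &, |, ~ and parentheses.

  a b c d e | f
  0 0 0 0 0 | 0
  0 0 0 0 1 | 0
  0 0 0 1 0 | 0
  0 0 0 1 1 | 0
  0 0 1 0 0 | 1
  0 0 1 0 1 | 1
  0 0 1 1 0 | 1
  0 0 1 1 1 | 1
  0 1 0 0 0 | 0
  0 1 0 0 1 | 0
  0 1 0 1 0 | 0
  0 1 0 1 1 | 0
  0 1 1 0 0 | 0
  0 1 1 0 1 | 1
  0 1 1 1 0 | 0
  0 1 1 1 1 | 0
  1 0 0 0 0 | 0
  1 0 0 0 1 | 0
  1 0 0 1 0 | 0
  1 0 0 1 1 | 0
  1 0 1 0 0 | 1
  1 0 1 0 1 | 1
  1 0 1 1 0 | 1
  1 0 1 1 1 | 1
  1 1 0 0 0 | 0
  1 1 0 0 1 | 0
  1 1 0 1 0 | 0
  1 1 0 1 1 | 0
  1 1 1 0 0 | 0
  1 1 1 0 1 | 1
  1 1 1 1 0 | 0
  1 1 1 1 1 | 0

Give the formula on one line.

(c & (~b | ((c & ~d) & (b & e))))

  ~b = 11111111000000001111111100000000
  ~d = 11001100110011001100110011001100
  (c & ~d) = 00001100000011000000110000001100
  (b & e) = 00000000010101010000000001010101
  ((c & ~d) & (b & e)) = 00000000000001000000000000000100
  (~b | ((c & ~d) & (b & e))) = 11111111000001001111111100000100
  (c & (~b | ((c & ~d) & (b & e)))) = 00001111000001000000111100000100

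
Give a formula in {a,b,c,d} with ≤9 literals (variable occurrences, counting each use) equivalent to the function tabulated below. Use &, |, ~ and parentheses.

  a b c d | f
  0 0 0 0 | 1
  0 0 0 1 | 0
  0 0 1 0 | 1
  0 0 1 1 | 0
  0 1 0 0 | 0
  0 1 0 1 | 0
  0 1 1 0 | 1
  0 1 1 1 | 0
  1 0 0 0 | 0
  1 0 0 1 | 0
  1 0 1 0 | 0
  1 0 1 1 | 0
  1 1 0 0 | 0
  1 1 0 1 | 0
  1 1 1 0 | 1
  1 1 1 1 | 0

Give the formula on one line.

(~d & (((b & c) | (d & c)) | ((~a | d) & ~b)))

  ~d = 1010101010101010
  (b & c) = 0000001100000011
  (d & c) = 0001000100010001
  ((b & c) | (d & c)) = 0001001100010011
  ~a = 1111111100000000
  (~a | d) = 1111111101010101
  ~b = 1111000011110000
  ((~a | d) & ~b) = 1111000001010000
  (((b & c) | (d & c)) | ((~a | d) & ~b)) = 1111001101010011
  (~d & (((b & c) | (d & c)) | ((~a | d) & ~b))) = 1010001000000010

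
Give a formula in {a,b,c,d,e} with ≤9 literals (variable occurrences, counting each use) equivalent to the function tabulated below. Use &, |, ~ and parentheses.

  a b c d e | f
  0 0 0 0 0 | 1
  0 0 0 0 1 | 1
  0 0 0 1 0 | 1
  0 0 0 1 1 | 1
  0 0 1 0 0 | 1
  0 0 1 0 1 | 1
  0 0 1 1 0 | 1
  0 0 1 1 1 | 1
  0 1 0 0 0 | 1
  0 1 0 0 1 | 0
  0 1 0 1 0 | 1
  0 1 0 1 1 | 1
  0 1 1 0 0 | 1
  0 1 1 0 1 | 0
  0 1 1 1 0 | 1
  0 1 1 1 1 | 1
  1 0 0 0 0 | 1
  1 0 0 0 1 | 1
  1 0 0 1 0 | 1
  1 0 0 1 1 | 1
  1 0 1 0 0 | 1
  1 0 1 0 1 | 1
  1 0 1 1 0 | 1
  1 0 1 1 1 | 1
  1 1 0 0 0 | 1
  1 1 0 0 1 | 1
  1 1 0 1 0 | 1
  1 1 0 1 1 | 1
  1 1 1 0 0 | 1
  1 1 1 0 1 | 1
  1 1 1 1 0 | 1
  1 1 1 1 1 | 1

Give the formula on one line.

(a | ((((~a | d) & e) & ((~b | d) | a)) | ~e))

  ~a = 11111111111111110000000000000000
  (~a | d) = 11111111111111110011001100110011
  ((~a | d) & e) = 01010101010101010001000100010001
  ~b = 11111111000000001111111100000000
  (~b | d) = 11111111001100111111111100110011
  ((~b | d) | a) = 11111111001100111111111111111111
  (((~a | d) & e) & ((~b | d) | a)) = 01010101000100010001000100010001
  ~e = 10101010101010101010101010101010
  ((((~a | d) & e) & ((~b | d) | a)) | ~e) = 11111111101110111011101110111011
  (a | ((((~a | d) & e) & ((~b | d) | a)) | ~e)) = 11111111101110111111111111111111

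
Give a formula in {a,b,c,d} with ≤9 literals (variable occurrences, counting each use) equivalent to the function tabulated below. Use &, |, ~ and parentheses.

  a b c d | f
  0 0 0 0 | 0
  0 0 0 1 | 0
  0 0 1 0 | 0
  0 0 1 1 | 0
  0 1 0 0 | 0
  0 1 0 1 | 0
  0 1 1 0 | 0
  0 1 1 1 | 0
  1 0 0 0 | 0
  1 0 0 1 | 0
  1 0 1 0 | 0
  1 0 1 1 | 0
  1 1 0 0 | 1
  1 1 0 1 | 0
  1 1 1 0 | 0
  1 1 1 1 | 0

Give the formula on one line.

((a | c) & ((~d & (~c | b)) & (b & ~c)))

  (a | c) = 0011001111111111
  ~d = 1010101010101010
  ~c = 1100110011001100
  (~c | b) = 1100111111001111
  (~d & (~c | b)) = 1000101010001010
  (b & ~c) = 0000110000001100
  ((~d & (~c | b)) & (b & ~c)) = 0000100000001000
  ((a | c) & ((~d & (~c | b)) & (b & ~c))) = 0000000000001000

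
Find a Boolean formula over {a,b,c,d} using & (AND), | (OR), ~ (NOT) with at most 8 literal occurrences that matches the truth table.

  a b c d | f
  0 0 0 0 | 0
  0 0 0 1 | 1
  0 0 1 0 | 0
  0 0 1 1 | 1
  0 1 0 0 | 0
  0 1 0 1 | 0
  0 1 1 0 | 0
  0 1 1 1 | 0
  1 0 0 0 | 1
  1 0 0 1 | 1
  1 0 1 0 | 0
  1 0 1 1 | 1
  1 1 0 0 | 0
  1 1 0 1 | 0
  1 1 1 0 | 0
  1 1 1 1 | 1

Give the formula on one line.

((~b | (a & c)) & ((~c | d) & (d | a)))

  ~b = 1111000011110000
  (a & c) = 0000000000110011
  (~b | (a & c)) = 1111000011110011
  ~c = 1100110011001100
  (~c | d) = 1101110111011101
  (d | a) = 0101010111111111
  ((~c | d) & (d | a)) = 0101010111011101
  ((~b | (a & c)) & ((~c | d) & (d | a))) = 0101000011010001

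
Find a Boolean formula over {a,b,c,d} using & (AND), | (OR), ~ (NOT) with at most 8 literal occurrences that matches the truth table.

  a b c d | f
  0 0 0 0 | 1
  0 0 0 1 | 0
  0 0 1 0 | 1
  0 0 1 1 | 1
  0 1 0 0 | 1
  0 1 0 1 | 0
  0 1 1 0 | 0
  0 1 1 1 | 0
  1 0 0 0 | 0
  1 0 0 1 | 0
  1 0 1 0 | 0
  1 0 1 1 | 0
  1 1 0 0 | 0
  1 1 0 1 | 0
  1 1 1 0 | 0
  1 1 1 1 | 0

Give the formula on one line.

((c | (~a & ~d)) & (~c | (~a & ~b)))

  ~a = 1111111100000000
  ~d = 1010101010101010
  (~a & ~d) = 1010101000000000
  (c | (~a & ~d)) = 1011101100110011
  ~c = 1100110011001100
  ~b = 1111000011110000
  (~a & ~b) = 1111000000000000
  (~c | (~a & ~b)) = 1111110011001100
  ((c | (~a & ~d)) & (~c | (~a & ~b))) = 1011100000000000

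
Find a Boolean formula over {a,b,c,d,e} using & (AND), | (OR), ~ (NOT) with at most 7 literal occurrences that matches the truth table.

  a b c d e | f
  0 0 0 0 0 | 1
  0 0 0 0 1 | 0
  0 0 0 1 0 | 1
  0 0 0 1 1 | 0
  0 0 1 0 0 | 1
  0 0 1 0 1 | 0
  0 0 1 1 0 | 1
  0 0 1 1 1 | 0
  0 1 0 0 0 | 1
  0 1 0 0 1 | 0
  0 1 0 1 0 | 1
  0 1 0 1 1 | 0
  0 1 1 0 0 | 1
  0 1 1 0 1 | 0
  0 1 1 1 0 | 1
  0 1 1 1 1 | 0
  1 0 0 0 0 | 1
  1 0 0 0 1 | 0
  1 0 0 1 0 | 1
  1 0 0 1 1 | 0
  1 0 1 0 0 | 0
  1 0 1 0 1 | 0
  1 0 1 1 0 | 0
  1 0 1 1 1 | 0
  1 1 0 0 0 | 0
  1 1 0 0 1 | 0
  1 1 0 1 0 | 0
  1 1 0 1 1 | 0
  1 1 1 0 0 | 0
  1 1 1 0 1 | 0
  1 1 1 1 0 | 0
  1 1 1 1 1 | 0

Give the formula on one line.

(~e & (~a | (~c & ~b)))

  ~e = 10101010101010101010101010101010
  ~a = 11111111111111110000000000000000
  ~c = 11110000111100001111000011110000
  ~b = 11111111000000001111111100000000
  (~c & ~b) = 11110000000000001111000000000000
  (~a | (~c & ~b)) = 11111111111111111111000000000000
  (~e & (~a | (~c & ~b))) = 10101010101010101010000000000000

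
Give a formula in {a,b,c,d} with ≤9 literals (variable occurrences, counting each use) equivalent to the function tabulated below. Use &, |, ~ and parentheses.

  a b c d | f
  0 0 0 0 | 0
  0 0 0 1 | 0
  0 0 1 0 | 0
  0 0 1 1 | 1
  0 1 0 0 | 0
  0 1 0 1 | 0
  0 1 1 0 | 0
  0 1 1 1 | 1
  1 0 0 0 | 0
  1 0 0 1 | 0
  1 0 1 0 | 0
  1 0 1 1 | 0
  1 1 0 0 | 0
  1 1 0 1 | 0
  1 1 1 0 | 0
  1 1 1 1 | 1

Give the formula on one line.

((((~c | b) | ~d) | (~a & c)) & (c & d))

  ~c = 1100110011001100
  (~c | b) = 1100111111001111
  ~d = 1010101010101010
  ((~c | b) | ~d) = 1110111111101111
  ~a = 1111111100000000
  (~a & c) = 0011001100000000
  (((~c | b) | ~d) | (~a & c)) = 1111111111101111
  (c & d) = 0001000100010001
  ((((~c | b) | ~d) | (~a & c)) & (c & d)) = 0001000100000001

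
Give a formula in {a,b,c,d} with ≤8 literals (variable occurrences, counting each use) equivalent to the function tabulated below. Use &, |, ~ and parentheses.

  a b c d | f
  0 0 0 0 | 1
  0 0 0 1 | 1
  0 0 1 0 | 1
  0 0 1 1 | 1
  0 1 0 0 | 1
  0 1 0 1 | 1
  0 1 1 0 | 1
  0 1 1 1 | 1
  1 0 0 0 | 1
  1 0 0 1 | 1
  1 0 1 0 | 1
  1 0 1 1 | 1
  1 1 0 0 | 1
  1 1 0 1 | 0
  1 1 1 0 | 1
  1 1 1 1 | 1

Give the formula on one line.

(((~b | (~d & b)) | (d & ~a)) | (~a | (c & a)))

  ~b = 1111000011110000
  ~d = 1010101010101010
  (~d & b) = 0000101000001010
  (~b | (~d & b)) = 1111101011111010
  ~a = 1111111100000000
  (d & ~a) = 0101010100000000
  ((~b | (~d & b)) | (d & ~a)) = 1111111111111010
  (c & a) = 0000000000110011
  (~a | (c & a)) = 1111111100110011
  (((~b | (~d & b)) | (d & ~a)) | (~a | (c & a))) = 1111111111111011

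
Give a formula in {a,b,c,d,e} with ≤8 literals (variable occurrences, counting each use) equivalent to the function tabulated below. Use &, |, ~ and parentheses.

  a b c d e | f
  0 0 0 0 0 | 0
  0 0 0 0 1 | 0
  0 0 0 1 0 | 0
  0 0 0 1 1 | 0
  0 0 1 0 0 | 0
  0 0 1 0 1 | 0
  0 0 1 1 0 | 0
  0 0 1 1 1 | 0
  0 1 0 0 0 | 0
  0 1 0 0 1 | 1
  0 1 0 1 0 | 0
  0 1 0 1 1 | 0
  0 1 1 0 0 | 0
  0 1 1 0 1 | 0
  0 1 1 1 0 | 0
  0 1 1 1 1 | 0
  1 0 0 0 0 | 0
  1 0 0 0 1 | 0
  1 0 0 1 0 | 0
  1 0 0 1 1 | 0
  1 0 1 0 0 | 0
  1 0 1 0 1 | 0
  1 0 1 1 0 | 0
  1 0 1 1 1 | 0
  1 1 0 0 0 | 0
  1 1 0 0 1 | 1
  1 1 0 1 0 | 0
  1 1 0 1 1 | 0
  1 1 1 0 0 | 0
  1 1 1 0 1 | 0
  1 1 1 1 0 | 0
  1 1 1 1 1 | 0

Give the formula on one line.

((c | ~d) & (~c & ((b & (e & ~c)) | (d & ~e))))

  ~d = 11001100110011001100110011001100
  (c | ~d) = 11001111110011111100111111001111
  ~c = 11110000111100001111000011110000
  (e & ~c) = 01010000010100000101000001010000
  (b & (e & ~c)) = 00000000010100000000000001010000
  ~e = 10101010101010101010101010101010
  (d & ~e) = 00100010001000100010001000100010
  ((b & (e & ~c)) | (d & ~e)) = 00100010011100100010001001110010
  (~c & ((b & (e & ~c)) | (d & ~e))) = 00100000011100000010000001110000
  ((c | ~d) & (~c & ((b & (e & ~c)) | (d & ~e)))) = 00000000010000000000000001000000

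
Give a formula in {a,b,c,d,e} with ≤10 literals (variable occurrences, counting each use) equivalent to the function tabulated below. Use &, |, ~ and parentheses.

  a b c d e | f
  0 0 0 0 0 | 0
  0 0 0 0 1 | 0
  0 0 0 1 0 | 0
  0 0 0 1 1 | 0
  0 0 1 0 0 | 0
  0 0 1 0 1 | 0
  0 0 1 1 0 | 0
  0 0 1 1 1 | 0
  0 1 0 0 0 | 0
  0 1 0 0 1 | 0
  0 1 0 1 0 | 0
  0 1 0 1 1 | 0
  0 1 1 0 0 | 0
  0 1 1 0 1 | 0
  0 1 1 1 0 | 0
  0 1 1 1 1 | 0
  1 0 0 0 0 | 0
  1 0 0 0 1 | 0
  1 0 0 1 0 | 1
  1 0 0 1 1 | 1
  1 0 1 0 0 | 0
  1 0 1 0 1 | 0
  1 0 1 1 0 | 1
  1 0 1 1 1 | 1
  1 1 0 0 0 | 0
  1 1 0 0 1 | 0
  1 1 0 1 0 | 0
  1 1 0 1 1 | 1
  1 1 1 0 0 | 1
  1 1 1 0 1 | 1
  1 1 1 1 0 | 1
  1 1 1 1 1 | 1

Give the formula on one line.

((((d & e) | (~b & d)) | (b & c)) & a)

  (d & e) = 00010001000100010001000100010001
  ~b = 11111111000000001111111100000000
  (~b & d) = 00110011000000000011001100000000
  ((d & e) | (~b & d)) = 00110011000100010011001100010001
  (b & c) = 00000000000011110000000000001111
  (((d & e) | (~b & d)) | (b & c)) = 00110011000111110011001100011111
  ((((d & e) | (~b & d)) | (b & c)) & a) = 00000000000000000011001100011111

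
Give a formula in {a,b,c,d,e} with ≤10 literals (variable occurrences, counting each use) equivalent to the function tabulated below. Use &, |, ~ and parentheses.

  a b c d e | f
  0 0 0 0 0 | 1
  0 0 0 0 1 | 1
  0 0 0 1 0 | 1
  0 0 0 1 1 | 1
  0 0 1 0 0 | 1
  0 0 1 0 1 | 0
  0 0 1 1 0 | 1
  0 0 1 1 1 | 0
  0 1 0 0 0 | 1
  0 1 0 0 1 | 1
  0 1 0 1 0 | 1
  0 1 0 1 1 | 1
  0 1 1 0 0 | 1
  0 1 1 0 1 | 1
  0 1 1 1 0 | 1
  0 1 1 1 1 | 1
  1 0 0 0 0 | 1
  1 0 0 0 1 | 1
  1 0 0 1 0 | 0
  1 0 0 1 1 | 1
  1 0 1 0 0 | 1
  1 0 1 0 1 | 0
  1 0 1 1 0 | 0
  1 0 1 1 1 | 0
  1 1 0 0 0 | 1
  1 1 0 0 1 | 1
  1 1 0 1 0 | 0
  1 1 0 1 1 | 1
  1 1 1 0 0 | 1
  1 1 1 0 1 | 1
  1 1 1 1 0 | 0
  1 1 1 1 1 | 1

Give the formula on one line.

((e | (~d | ~a)) & ((b | (~c & ~b)) | ~e))

  ~d = 11001100110011001100110011001100
  ~a = 11111111111111110000000000000000
  (~d | ~a) = 11111111111111111100110011001100
  (e | (~d | ~a)) = 11111111111111111101110111011101
  ~c = 11110000111100001111000011110000
  ~b = 11111111000000001111111100000000
  (~c & ~b) = 11110000000000001111000000000000
  (b | (~c & ~b)) = 11110000111111111111000011111111
  ~e = 10101010101010101010101010101010
  ((b | (~c & ~b)) | ~e) = 11111010111111111111101011111111
  ((e | (~d | ~a)) & ((b | (~c & ~b)) | ~e)) = 11111010111111111101100011011101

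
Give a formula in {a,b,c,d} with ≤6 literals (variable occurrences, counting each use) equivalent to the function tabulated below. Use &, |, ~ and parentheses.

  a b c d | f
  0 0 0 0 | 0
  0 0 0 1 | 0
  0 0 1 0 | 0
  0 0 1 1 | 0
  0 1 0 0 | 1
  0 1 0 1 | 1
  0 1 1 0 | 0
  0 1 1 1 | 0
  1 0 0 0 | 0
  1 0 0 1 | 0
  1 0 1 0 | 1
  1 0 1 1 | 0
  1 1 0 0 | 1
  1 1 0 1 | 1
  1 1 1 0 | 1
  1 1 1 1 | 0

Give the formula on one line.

((~c & b) | (a & (~d & c)))

  ~c = 1100110011001100
  (~c & b) = 0000110000001100
  ~d = 1010101010101010
  (~d & c) = 0010001000100010
  (a & (~d & c)) = 0000000000100010
  ((~c & b) | (a & (~d & c))) = 0000110000101110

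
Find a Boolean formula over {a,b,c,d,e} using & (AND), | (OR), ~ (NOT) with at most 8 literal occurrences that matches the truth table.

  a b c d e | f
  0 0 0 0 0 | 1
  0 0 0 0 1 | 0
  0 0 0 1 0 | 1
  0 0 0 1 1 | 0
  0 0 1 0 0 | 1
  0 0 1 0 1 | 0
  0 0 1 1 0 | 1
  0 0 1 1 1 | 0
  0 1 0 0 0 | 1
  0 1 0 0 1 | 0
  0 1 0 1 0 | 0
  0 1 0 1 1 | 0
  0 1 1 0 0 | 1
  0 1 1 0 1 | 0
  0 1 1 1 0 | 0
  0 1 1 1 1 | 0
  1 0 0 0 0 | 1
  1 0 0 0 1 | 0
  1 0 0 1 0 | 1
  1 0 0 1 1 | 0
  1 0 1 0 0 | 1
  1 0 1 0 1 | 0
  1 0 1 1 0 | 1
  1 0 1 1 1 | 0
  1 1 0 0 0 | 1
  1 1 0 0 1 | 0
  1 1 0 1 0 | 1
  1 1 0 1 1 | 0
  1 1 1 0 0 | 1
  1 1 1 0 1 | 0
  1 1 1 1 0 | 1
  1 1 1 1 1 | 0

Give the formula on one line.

  ~b = 11111111000000001111111100000000
  ~e = 10101010101010101010101010101010
  (a & ~e) = 00000000000000001010101010101010
  (~b | (a & ~e)) = 11111111000000001111111110101010
  ~d = 11001100110011001100110011001100
  (e | ~d) = 11011101110111011101110111011101
  ((~b | (a & ~e)) | (e | ~d)) = 11111111110111011111111111111111
  (((~b | (a & ~e)) | (e | ~d)) & ~e) = 10101010100010001010101010101010

(((~b | (a & ~e)) | (e | ~d)) & ~e)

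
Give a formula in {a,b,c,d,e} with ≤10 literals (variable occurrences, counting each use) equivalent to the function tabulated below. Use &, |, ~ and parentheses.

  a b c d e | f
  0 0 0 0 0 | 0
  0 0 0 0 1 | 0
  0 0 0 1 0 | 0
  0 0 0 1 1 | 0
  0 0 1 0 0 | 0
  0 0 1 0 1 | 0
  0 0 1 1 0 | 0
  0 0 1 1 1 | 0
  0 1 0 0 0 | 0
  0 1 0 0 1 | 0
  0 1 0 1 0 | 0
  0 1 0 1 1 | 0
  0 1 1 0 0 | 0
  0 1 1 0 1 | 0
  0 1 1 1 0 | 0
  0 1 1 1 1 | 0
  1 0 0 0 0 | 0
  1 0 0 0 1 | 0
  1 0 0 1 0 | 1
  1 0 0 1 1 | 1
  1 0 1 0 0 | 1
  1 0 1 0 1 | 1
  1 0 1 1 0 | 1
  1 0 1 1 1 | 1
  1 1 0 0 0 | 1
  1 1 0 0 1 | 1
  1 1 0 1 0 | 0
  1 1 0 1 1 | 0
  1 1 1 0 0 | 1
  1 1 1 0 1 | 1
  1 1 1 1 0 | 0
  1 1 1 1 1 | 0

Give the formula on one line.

  ~d = 11001100110011001100110011001100
  ~b = 11111111000000001111111100000000
  (a & ~b) = 00000000000000001111111100000000
  (~d | (a & ~b)) = 11001100110011001111111111001100
  (d | c) = 00111111001111110011111100111111
  (b | (d | c)) = 00111111111111110011111111111111
  ((b | (d | c)) & a) = 00000000000000000011111111111111
  ((~d | (a & ~b)) & ((b | (d | c)) & a)) = 00000000000000000011111111001100

((~d | (a & ~b)) & ((b | (d | c)) & a))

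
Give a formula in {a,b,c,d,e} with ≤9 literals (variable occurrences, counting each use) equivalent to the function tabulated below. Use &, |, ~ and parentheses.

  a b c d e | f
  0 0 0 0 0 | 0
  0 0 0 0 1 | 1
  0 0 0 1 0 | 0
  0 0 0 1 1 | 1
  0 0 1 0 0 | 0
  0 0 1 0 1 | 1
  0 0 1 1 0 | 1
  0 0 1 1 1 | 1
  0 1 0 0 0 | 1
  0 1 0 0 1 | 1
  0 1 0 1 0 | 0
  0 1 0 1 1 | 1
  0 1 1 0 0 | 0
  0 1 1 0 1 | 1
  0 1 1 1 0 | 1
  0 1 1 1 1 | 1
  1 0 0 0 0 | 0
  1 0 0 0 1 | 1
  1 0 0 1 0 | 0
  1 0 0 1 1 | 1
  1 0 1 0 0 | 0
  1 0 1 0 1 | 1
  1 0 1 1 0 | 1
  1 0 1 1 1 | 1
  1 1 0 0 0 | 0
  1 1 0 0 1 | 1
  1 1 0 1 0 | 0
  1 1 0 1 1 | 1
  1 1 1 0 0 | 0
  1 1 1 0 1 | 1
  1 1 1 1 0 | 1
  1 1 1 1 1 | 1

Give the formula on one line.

(((d & ((e & d) | c)) | e) | (~a & ((~d & b) & ~c)))

  (e & d) = 00010001000100010001000100010001
  ((e & d) | c) = 00011111000111110001111100011111
  (d & ((e & d) | c)) = 00010011000100110001001100010011
  ((d & ((e & d) | c)) | e) = 01010111010101110101011101010111
  ~a = 11111111111111110000000000000000
  ~d = 11001100110011001100110011001100
  (~d & b) = 00000000110011000000000011001100
  ~c = 11110000111100001111000011110000
  ((~d & b) & ~c) = 00000000110000000000000011000000
  (~a & ((~d & b) & ~c)) = 00000000110000000000000000000000
  (((d & ((e & d) | c)) | e) | (~a & ((~d & b) & ~c))) = 01010111110101110101011101010111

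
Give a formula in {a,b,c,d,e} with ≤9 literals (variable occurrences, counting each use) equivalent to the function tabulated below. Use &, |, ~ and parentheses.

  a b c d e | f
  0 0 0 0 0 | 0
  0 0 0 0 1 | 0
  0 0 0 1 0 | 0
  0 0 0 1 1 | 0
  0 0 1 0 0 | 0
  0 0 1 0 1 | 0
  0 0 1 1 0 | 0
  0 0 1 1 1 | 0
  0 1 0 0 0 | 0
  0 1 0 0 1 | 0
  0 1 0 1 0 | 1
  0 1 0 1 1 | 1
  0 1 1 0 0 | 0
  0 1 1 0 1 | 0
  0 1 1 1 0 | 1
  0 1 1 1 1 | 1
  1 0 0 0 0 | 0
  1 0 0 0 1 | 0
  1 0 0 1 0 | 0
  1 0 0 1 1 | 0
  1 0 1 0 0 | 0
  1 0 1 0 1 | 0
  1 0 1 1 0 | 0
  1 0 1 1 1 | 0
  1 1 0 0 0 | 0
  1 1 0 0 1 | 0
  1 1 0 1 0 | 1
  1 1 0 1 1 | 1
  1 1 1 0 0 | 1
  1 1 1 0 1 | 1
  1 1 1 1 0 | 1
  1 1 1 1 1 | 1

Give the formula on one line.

(((c & a) & ((c & (b | ~a)) | ~c)) | ((b | ~d) & d))

  (c & a) = 00000000000000000000111100001111
  ~a = 11111111111111110000000000000000
  (b | ~a) = 11111111111111110000000011111111
  (c & (b | ~a)) = 00001111000011110000000000001111
  ~c = 11110000111100001111000011110000
  ((c & (b | ~a)) | ~c) = 11111111111111111111000011111111
  ((c & a) & ((c & (b | ~a)) | ~c)) = 00000000000000000000000000001111
  ~d = 11001100110011001100110011001100
  (b | ~d) = 11001100111111111100110011111111
  ((b | ~d) & d) = 00000000001100110000000000110011
  (((c & a) & ((c & (b | ~a)) | ~c)) | ((b | ~d) & d)) = 00000000001100110000000000111111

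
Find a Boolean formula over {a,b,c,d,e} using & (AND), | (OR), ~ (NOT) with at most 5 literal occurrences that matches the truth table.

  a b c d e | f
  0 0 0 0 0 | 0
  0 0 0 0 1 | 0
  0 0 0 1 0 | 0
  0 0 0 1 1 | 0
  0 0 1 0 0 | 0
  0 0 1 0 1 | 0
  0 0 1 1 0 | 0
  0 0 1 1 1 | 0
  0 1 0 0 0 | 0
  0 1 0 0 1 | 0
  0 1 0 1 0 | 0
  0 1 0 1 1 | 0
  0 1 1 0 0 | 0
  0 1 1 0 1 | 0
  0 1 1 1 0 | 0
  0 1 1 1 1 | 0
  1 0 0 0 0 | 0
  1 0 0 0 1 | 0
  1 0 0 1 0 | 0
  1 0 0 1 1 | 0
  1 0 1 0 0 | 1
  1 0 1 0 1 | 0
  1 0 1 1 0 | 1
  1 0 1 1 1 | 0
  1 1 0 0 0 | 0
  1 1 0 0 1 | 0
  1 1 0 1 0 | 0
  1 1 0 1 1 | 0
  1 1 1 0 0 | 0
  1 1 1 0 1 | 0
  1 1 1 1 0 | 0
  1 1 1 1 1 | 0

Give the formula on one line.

((a & c) & (~e & ~b))

  (a & c) = 00000000000000000000111100001111
  ~e = 10101010101010101010101010101010
  ~b = 11111111000000001111111100000000
  (~e & ~b) = 10101010000000001010101000000000
  ((a & c) & (~e & ~b)) = 00000000000000000000101000000000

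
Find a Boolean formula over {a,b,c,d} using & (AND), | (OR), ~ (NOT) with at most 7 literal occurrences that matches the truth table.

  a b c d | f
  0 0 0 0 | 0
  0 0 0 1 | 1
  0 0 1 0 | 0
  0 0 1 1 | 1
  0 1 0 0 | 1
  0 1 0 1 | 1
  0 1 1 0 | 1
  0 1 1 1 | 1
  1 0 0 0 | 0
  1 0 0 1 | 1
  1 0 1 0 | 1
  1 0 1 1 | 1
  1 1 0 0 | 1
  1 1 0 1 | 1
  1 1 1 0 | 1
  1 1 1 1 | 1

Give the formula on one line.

  ~c = 1100110011001100
  (~c | a) = 1100110011111111
  (d | (~c | a)) = 1101110111111111
  (d | c) = 0111011101110111
  ((d | (~c | a)) & (d | c)) = 0101010101110111
  (b | ((d | (~c | a)) & (d | c))) = 0101111101111111

(b | ((d | (~c | a)) & (d | c)))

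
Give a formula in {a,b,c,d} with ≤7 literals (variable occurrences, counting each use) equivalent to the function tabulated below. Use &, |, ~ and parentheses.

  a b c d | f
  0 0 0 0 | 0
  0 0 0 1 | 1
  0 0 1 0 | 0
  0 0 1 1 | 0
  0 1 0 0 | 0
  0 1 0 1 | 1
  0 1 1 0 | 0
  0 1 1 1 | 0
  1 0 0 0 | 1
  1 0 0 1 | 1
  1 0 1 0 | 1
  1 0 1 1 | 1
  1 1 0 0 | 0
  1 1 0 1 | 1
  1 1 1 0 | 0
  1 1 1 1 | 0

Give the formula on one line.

((~b & a) | (d & ~c))

  ~b = 1111000011110000
  (~b & a) = 0000000011110000
  ~c = 1100110011001100
  (d & ~c) = 0100010001000100
  ((~b & a) | (d & ~c)) = 0100010011110100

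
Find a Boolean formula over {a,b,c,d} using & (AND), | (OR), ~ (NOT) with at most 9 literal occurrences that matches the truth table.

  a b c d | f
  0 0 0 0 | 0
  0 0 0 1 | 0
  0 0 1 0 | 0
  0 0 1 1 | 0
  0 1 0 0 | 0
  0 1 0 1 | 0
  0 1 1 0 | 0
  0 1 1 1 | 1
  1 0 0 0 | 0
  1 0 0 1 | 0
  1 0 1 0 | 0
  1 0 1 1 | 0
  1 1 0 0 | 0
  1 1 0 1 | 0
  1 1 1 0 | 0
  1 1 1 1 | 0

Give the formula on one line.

  ~a = 1111111100000000
  (d & ~a) = 0101010100000000
  ~d = 1010101010101010
  (~d & ~a) = 1010101000000000
  (c & b) = 0000001100000011
  (~a & d) = 0101010100000000
  ((c & b) & (~a & d)) = 0000000100000000
  ((~d & ~a) | ((c & b) & (~a & d))) = 1010101100000000
  (c & ((~d & ~a) | ((c & b) & (~a & d)))) = 0010001100000000
  ((d & ~a) & (c & ((~d & ~a) | ((c & b) & (~a & d))))) = 0000000100000000

((d & ~a) & (c & ((~d & ~a) | ((c & b) & (~a & d)))))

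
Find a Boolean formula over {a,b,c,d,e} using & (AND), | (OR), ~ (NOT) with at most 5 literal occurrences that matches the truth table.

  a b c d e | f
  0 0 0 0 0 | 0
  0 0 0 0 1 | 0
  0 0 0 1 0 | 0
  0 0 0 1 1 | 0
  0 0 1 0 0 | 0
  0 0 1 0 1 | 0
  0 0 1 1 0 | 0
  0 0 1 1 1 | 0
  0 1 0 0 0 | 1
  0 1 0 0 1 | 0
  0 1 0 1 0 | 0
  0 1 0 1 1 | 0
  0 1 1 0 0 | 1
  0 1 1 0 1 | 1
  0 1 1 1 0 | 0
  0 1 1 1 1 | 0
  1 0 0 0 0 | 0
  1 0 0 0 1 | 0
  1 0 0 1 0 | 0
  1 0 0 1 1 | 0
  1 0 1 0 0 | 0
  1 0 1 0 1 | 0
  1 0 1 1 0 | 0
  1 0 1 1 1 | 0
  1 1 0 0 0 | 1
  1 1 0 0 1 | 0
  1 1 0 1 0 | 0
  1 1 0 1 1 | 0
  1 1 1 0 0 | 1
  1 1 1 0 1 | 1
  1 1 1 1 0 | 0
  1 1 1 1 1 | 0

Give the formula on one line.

  ~d = 11001100110011001100110011001100
  (b & ~d) = 00000000110011000000000011001100
  ~e = 10101010101010101010101010101010
  (~e | c) = 10101111101011111010111110101111
  ((b & ~d) & (~e | c)) = 00000000100011000000000010001100

((b & ~d) & (~e | c))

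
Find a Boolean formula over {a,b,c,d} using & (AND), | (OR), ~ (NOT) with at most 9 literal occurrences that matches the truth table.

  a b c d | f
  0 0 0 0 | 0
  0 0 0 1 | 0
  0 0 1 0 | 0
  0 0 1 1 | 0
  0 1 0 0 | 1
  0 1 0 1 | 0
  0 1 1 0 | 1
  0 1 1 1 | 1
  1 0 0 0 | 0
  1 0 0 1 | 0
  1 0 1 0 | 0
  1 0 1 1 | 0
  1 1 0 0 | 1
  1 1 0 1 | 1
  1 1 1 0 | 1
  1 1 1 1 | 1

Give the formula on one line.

  ~d = 1010101010101010
  (d & a) = 0000000001010101
  ~a = 1111111100000000
  ~b = 1111000011110000
  (~a | ~b) = 1111111111110000
  ((~a | ~b) & ~d) = 1010101010100000
  ((d & a) | ((~a | ~b) & ~d)) = 1010101011110101
  (~d | ((d & a) | ((~a | ~b) & ~d))) = 1010101011111111
  ((~d | ((d & a) | ((~a | ~b) & ~d))) | c) = 1011101111111111
  (b & ((~d | ((d & a) | ((~a | ~b) & ~d))) | c)) = 0000101100001111

(b & ((~d | ((d & a) | ((~a | ~b) & ~d))) | c))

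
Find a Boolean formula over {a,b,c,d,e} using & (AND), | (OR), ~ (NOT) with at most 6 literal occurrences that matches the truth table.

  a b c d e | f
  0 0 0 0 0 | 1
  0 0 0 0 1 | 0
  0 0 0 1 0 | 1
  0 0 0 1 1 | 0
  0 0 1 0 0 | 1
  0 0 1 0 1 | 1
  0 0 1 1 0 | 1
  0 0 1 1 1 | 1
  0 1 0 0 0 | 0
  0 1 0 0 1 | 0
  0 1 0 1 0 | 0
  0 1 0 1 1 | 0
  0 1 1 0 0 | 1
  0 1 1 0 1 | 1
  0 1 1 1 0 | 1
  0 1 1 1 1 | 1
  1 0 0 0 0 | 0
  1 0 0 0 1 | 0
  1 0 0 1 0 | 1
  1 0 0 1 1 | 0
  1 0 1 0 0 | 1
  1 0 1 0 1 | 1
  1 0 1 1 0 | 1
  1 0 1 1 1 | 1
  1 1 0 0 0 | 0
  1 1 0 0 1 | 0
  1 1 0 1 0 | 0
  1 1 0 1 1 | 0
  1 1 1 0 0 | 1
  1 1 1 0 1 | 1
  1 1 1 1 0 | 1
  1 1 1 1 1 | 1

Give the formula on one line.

(c | (((~e | c) & ~b) & (d | ~a)))

  ~e = 10101010101010101010101010101010
  (~e | c) = 10101111101011111010111110101111
  ~b = 11111111000000001111111100000000
  ((~e | c) & ~b) = 10101111000000001010111100000000
  ~a = 11111111111111110000000000000000
  (d | ~a) = 11111111111111110011001100110011
  (((~e | c) & ~b) & (d | ~a)) = 10101111000000000010001100000000
  (c | (((~e | c) & ~b) & (d | ~a))) = 10101111000011110010111100001111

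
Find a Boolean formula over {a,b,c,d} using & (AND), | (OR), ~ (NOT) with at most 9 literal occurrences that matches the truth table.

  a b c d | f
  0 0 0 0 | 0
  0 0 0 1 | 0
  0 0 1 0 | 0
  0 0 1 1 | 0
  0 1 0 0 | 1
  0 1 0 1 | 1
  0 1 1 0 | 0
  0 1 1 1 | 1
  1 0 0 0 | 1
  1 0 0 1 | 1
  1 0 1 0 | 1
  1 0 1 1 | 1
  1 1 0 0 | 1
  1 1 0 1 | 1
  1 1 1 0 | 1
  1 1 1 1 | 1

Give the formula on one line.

  (b | a) = 0000111111111111
  ~c = 1100110011001100
  (~c | a) = 1100110011111111
  ~d = 1010101010101010
  (~d | c) = 1011101110111011
  (d & (~d | c)) = 0001000100010001
  ((~c | a) | (d & (~d | c))) = 1101110111111111
  ((b | a) & ((~c | a) | (d & (~d | c)))) = 0000110111111111

((b | a) & ((~c | a) | (d & (~d | c))))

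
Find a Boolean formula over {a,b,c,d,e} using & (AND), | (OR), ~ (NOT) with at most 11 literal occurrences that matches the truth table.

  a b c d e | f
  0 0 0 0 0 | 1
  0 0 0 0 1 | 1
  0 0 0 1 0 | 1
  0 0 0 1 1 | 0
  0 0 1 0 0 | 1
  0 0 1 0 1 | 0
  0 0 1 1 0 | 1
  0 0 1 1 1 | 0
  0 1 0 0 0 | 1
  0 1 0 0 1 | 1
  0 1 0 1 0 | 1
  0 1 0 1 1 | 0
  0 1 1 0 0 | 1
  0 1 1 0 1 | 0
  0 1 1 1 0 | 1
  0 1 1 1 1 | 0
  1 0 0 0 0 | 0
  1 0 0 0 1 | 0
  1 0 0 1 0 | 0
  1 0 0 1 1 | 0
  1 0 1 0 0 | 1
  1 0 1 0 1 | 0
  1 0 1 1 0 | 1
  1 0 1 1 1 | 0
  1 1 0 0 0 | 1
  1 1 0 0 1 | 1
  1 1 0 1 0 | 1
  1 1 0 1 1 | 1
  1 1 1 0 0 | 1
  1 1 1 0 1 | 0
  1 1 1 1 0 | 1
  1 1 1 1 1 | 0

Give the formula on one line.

  ~e = 10101010101010101010101010101010
  ~c = 11110000111100001111000011110000
  (~e | ~c) = 11111010111110101111101011111010
  ~a = 11111111111111110000000000000000
  (b | c) = 00001111111111110000111111111111
  (~a | (b | c)) = 11111111111111110000111111111111
  ((~e | ~c) & (~a | (b | c))) = 11111010111110100000101011111010
  ~d = 11001100110011001100110011001100
  (a | ~d) = 11001100110011001111111111111111
  (~a & ~e) = 10101010101010100000000000000000
  ((a | ~d) | (~a & ~e)) = 11101110111011101111111111111111
  (((~e | ~c) & (~a | (b | c))) & ((a | ~d) | (~a & ~e))) = 11101010111010100000101011111010

(((~e | ~c) & (~a | (b | c))) & ((a | ~d) | (~a & ~e)))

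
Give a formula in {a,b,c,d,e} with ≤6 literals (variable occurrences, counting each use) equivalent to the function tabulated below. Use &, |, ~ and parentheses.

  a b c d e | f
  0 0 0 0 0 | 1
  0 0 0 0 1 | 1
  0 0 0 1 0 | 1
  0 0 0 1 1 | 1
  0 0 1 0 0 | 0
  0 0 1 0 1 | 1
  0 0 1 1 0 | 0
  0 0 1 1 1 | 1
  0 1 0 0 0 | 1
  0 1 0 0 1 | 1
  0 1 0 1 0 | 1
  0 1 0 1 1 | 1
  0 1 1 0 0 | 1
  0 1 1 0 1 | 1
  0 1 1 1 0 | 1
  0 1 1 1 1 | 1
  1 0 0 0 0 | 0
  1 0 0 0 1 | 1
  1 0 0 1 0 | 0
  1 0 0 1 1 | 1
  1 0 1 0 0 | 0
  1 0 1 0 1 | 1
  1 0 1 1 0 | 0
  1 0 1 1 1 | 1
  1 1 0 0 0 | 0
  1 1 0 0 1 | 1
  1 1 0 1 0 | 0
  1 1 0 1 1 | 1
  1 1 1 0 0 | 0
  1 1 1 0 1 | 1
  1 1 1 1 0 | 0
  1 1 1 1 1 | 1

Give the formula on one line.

  ~a = 11111111111111110000000000000000
  (~a | e) = 11111111111111110101010101010101
  ~c = 11110000111100001111000011110000
  (~c | b) = 11110000111111111111000011111111
  ((~a | e) & (~c | b)) = 11110000111111110101000001010101
  (((~a | e) & (~c | b)) | e) = 11110101111111110101010101010101

(((~a | e) & (~c | b)) | e)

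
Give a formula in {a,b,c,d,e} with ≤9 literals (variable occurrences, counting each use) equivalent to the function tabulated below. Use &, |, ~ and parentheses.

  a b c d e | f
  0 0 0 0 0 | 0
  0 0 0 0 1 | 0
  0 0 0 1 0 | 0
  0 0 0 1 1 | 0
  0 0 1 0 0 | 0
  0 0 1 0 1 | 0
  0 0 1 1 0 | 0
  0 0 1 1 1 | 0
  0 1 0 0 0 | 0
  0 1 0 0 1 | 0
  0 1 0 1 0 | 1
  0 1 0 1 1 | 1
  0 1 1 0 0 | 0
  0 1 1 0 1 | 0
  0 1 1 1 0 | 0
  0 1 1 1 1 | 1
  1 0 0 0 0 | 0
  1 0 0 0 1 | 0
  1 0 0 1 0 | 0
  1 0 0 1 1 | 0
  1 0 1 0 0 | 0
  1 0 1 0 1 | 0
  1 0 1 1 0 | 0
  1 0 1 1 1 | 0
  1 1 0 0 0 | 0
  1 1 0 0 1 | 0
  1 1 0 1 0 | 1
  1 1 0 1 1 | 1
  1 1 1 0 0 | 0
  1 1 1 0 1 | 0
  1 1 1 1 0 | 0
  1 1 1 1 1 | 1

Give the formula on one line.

((b & d) & ((~c | e) & ((~b & (b | c)) | b)))

  (b & d) = 00000000001100110000000000110011
  ~c = 11110000111100001111000011110000
  (~c | e) = 11110101111101011111010111110101
  ~b = 11111111000000001111111100000000
  (b | c) = 00001111111111110000111111111111
  (~b & (b | c)) = 00001111000000000000111100000000
  ((~b & (b | c)) | b) = 00001111111111110000111111111111
  ((~c | e) & ((~b & (b | c)) | b)) = 00000101111101010000010111110101
  ((b & d) & ((~c | e) & ((~b & (b | c)) | b))) = 00000000001100010000000000110001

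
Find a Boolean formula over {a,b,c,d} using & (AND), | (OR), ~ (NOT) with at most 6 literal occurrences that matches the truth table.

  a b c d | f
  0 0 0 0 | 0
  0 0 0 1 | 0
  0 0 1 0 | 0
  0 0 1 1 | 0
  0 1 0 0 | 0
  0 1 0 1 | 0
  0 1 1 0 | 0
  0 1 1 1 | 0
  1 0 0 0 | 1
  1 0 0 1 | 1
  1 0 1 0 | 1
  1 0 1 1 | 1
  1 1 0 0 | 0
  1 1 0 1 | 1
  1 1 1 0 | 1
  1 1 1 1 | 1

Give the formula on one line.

(a & ((c | d) | ~b))

  (c | d) = 0111011101110111
  ~b = 1111000011110000
  ((c | d) | ~b) = 1111011111110111
  (a & ((c | d) | ~b)) = 0000000011110111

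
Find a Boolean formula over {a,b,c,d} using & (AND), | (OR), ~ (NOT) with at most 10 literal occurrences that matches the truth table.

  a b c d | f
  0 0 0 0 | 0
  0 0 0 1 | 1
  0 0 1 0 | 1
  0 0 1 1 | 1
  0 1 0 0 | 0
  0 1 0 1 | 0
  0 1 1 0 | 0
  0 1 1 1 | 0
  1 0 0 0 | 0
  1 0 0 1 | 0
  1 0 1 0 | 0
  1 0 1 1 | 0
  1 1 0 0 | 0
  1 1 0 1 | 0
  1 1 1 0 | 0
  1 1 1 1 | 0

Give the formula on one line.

(~b & ((~a | (b & d)) & (c | (d & ~a))))

  ~b = 1111000011110000
  ~a = 1111111100000000
  (b & d) = 0000010100000101
  (~a | (b & d)) = 1111111100000101
  (d & ~a) = 0101010100000000
  (c | (d & ~a)) = 0111011100110011
  ((~a | (b & d)) & (c | (d & ~a))) = 0111011100000001
  (~b & ((~a | (b & d)) & (c | (d & ~a)))) = 0111000000000000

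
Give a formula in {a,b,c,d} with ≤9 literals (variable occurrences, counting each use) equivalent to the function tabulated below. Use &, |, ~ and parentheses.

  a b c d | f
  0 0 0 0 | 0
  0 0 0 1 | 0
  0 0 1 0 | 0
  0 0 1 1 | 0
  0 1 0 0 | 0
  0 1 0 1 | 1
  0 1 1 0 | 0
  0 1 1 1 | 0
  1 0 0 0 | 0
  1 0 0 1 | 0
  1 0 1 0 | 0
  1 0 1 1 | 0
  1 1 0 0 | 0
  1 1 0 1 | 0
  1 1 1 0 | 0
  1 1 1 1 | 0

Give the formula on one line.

((((~c & d) | ~b) | ((b & a) & c)) & (~a & b))

  ~c = 1100110011001100
  (~c & d) = 0100010001000100
  ~b = 1111000011110000
  ((~c & d) | ~b) = 1111010011110100
  (b & a) = 0000000000001111
  ((b & a) & c) = 0000000000000011
  (((~c & d) | ~b) | ((b & a) & c)) = 1111010011110111
  ~a = 1111111100000000
  (~a & b) = 0000111100000000
  ((((~c & d) | ~b) | ((b & a) & c)) & (~a & b)) = 0000010000000000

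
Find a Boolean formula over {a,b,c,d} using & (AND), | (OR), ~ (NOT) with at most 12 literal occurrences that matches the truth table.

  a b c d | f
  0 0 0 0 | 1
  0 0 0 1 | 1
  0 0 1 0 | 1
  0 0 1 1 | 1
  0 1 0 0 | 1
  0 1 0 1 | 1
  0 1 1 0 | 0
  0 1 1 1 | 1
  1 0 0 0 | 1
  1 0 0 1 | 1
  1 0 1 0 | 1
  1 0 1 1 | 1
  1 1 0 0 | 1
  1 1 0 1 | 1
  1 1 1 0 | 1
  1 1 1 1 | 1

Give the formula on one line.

  ~d = 1010101010101010
  (a | d) = 0101010111111111
  (~d & (a | d)) = 0000000010101010
  ~c = 1100110011001100
  ((~d & (a | d)) | ~c) = 1100110011101110
  ~a = 1111111100000000
  ~b = 1111000011110000
  (~a & ~b) = 1111000000000000
  ((~a & ~b) | ~c) = 1111110011001100
  (((~d & (a | d)) | ~c) | ((~a & ~b) | ~c)) = 1111110011101110
  ((((~d & (a | d)) | ~c) | ((~a & ~b) | ~c)) | (a | d)) = 1111110111111111

((((~d & (a | d)) | ~c) | ((~a & ~b) | ~c)) | (a | d))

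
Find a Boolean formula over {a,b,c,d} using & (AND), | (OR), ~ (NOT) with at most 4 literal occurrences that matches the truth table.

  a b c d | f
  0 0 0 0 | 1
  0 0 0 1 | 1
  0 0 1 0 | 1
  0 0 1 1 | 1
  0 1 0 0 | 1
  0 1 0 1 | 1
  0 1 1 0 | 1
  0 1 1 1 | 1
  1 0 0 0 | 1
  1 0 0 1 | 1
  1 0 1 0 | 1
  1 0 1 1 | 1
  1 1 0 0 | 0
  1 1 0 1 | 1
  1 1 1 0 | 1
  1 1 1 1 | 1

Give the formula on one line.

  ~b = 1111000011110000
  ~a = 1111111100000000
  (~b | ~a) = 1111111111110000
  (d | c) = 0111011101110111
  ((~b | ~a) | (d | c)) = 1111111111110111

((~b | ~a) | (d | c))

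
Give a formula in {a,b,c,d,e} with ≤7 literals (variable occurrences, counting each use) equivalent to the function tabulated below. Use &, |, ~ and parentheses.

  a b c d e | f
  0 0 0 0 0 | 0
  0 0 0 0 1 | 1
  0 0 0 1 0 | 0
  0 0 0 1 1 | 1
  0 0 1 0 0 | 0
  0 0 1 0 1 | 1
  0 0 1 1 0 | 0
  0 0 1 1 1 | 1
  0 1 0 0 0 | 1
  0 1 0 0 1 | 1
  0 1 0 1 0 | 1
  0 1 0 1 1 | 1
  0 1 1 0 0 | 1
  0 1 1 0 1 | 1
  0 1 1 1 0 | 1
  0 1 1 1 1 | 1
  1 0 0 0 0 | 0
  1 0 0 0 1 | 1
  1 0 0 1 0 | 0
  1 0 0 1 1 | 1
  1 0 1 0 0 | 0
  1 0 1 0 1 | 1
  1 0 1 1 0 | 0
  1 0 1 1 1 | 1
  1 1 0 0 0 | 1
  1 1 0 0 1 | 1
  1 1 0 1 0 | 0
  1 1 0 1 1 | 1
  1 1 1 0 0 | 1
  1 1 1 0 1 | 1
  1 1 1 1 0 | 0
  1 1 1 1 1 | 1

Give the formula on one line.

(e | ((~a | ~d) & (~e & b)))

  ~a = 11111111111111110000000000000000
  ~d = 11001100110011001100110011001100
  (~a | ~d) = 11111111111111111100110011001100
  ~e = 10101010101010101010101010101010
  (~e & b) = 00000000101010100000000010101010
  ((~a | ~d) & (~e & b)) = 00000000101010100000000010001000
  (e | ((~a | ~d) & (~e & b))) = 01010101111111110101010111011101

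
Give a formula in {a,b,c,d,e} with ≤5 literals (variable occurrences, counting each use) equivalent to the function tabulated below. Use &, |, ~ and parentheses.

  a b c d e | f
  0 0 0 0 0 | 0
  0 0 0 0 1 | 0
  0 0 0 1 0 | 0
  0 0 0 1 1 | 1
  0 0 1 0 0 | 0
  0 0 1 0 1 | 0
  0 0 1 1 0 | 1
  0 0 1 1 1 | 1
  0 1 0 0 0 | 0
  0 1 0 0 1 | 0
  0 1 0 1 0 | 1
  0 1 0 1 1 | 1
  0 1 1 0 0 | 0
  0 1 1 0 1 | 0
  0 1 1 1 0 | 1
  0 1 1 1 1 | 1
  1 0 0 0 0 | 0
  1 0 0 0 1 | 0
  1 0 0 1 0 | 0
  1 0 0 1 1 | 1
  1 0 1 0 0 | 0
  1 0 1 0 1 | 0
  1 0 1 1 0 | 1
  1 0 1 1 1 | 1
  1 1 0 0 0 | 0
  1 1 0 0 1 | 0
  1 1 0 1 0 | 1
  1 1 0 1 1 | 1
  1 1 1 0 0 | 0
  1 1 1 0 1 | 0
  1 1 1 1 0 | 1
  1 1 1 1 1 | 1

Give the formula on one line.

(((c | e) | b) & d)

  (c | e) = 01011111010111110101111101011111
  ((c | e) | b) = 01011111111111110101111111111111
  (((c | e) | b) & d) = 00010011001100110001001100110011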